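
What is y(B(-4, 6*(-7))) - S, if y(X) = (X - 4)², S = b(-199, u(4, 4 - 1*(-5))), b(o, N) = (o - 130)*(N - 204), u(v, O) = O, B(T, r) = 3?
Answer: -64154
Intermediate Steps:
b(o, N) = (-204 + N)*(-130 + o) (b(o, N) = (-130 + o)*(-204 + N) = (-204 + N)*(-130 + o))
S = 64155 (S = 26520 - 204*(-199) - 130*(4 - 1*(-5)) + (4 - 1*(-5))*(-199) = 26520 + 40596 - 130*(4 + 5) + (4 + 5)*(-199) = 26520 + 40596 - 130*9 + 9*(-199) = 26520 + 40596 - 1170 - 1791 = 64155)
y(X) = (-4 + X)²
y(B(-4, 6*(-7))) - S = (-4 + 3)² - 1*64155 = (-1)² - 64155 = 1 - 64155 = -64154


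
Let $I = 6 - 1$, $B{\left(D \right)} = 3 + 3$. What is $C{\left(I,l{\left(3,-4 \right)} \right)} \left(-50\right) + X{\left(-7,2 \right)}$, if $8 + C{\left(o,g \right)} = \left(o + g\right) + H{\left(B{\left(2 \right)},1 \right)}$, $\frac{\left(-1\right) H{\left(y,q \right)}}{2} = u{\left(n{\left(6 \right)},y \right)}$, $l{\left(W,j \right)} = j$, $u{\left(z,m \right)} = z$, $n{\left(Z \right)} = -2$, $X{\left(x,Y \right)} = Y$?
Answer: $152$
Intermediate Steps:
$B{\left(D \right)} = 6$
$I = 5$ ($I = 6 - 1 = 5$)
$H{\left(y,q \right)} = 4$ ($H{\left(y,q \right)} = \left(-2\right) \left(-2\right) = 4$)
$C{\left(o,g \right)} = -4 + g + o$ ($C{\left(o,g \right)} = -8 + \left(\left(o + g\right) + 4\right) = -8 + \left(\left(g + o\right) + 4\right) = -8 + \left(4 + g + o\right) = -4 + g + o$)
$C{\left(I,l{\left(3,-4 \right)} \right)} \left(-50\right) + X{\left(-7,2 \right)} = \left(-4 - 4 + 5\right) \left(-50\right) + 2 = \left(-3\right) \left(-50\right) + 2 = 150 + 2 = 152$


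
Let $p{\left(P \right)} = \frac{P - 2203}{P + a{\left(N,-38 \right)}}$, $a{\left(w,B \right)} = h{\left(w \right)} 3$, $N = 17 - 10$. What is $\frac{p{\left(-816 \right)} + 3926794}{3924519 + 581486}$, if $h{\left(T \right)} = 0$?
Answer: $\frac{3204266923}{3676900080} \approx 0.87146$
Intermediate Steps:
$N = 7$
$a{\left(w,B \right)} = 0$ ($a{\left(w,B \right)} = 0 \cdot 3 = 0$)
$p{\left(P \right)} = \frac{-2203 + P}{P}$ ($p{\left(P \right)} = \frac{P - 2203}{P + 0} = \frac{-2203 + P}{P}$)
$\frac{p{\left(-816 \right)} + 3926794}{3924519 + 581486} = \frac{\frac{-2203 - 816}{-816} + 3926794}{3924519 + 581486} = \frac{\left(- \frac{1}{816}\right) \left(-3019\right) + 3926794}{4506005} = \left(\frac{3019}{816} + 3926794\right) \frac{1}{4506005} = \frac{3204266923}{816} \cdot \frac{1}{4506005} = \frac{3204266923}{3676900080}$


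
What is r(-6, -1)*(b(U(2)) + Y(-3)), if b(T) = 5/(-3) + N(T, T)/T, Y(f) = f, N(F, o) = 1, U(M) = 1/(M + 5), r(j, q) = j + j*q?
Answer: 0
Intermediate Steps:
U(M) = 1/(5 + M)
b(T) = -5/3 + 1/T (b(T) = 5/(-3) + 1/T = 5*(-⅓) + 1/T = -5/3 + 1/T)
r(-6, -1)*(b(U(2)) + Y(-3)) = (-6*(1 - 1))*((-5/3 + 1/(1/(5 + 2))) - 3) = (-6*0)*((-5/3 + 1/(1/7)) - 3) = 0*((-5/3 + 1/(⅐)) - 3) = 0*((-5/3 + 7) - 3) = 0*(16/3 - 3) = 0*(7/3) = 0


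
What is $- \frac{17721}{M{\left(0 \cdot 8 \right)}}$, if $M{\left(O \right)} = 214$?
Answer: $- \frac{17721}{214} \approx -82.808$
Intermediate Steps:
$- \frac{17721}{M{\left(0 \cdot 8 \right)}} = - \frac{17721}{214}$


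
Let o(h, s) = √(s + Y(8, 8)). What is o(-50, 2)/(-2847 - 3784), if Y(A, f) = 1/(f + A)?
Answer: -√33/26524 ≈ -0.00021658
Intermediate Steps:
Y(A, f) = 1/(A + f)
o(h, s) = √(1/16 + s) (o(h, s) = √(s + 1/(8 + 8)) = √(s + 1/16) = √(1/16 + s))
o(-50, 2)/(-2847 - 3784) = (√(1 + 16*2)/4)/(-2847 - 3784) = (√(1 + 32)/4)/(-6631) = (√33/4)*(-1/6631) = -√33/26524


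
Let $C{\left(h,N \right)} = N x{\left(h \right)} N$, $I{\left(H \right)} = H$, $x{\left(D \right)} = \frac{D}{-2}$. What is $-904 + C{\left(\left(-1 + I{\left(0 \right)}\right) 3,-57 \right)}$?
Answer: $\frac{7939}{2} \approx 3969.5$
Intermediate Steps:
$x{\left(D \right)} = - \frac{D}{2}$ ($x{\left(D \right)} = D \left(- \frac{1}{2}\right) = - \frac{D}{2}$)
$C{\left(h,N \right)} = - \frac{h N^{2}}{2}$ ($C{\left(h,N \right)} = N \left(- \frac{h}{2}\right) N = - \frac{N h}{2} N = - \frac{h N^{2}}{2}$)
$-904 + C{\left(\left(-1 + I{\left(0 \right)}\right) 3,-57 \right)} = -904 - \frac{\left(-1 + 0\right) 3 \left(-57\right)^{2}}{2} = -904 - \frac{1}{2} \left(\left(-1\right) 3\right) 3249 = -904 - \left(- \frac{3}{2}\right) 3249 = -904 + \frac{9747}{2} = \frac{7939}{2}$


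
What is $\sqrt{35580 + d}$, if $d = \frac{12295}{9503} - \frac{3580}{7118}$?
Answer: $\frac{3 \sqrt{4522207875480883835}}{33821177} \approx 188.63$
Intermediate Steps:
$d = \frac{26747535}{33821177}$ ($d = 12295 \cdot \frac{1}{9503} - \frac{1790}{3559} = \frac{12295}{9503} - \frac{1790}{3559} = \frac{26747535}{33821177} \approx 0.79085$)
$\sqrt{35580 + d} = \sqrt{35580 + \frac{26747535}{33821177}} = \sqrt{\frac{1203384225195}{33821177}} = \frac{3 \sqrt{4522207875480883835}}{33821177}$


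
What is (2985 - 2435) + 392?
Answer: 942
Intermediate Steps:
(2985 - 2435) + 392 = 550 + 392 = 942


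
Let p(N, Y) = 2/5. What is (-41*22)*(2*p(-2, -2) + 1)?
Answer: -8118/5 ≈ -1623.6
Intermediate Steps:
p(N, Y) = ⅖ (p(N, Y) = 2*(⅕) = ⅖)
(-41*22)*(2*p(-2, -2) + 1) = (-41*22)*(2*(⅖) + 1) = -902*(⅘ + 1) = -902*9/5 = -8118/5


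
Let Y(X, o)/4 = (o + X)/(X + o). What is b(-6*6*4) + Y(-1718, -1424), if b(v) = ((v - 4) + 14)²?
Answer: 17960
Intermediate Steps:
Y(X, o) = 4 (Y(X, o) = 4*((o + X)/(X + o)) = 4*((X + o)/(X + o)) = 4*1 = 4)
b(v) = (10 + v)² (b(v) = ((-4 + v) + 14)² = (10 + v)²)
b(-6*6*4) + Y(-1718, -1424) = (10 - 6*6*4)² + 4 = (10 - 36*4)² + 4 = (10 - 144)² + 4 = (-134)² + 4 = 17956 + 4 = 17960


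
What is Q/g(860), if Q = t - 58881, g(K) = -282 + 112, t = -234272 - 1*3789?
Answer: 148471/85 ≈ 1746.7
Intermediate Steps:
t = -238061 (t = -234272 - 3789 = -238061)
g(K) = -170
Q = -296942 (Q = -238061 - 58881 = -296942)
Q/g(860) = -296942/(-170) = -296942*(-1/170) = 148471/85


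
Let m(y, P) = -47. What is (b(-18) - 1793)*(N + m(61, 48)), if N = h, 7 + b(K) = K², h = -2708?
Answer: 4066380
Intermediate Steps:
b(K) = -7 + K²
N = -2708
(b(-18) - 1793)*(N + m(61, 48)) = ((-7 + (-18)²) - 1793)*(-2708 - 47) = ((-7 + 324) - 1793)*(-2755) = (317 - 1793)*(-2755) = -1476*(-2755) = 4066380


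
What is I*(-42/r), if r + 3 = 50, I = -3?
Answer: 126/47 ≈ 2.6809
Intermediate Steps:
r = 47 (r = -3 + 50 = 47)
I*(-42/r) = -(-126)/47 = -3*(-42/47) = 126/47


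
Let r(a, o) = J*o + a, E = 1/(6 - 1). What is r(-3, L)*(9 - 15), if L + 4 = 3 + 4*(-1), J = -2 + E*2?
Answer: -30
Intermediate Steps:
E = 1/5 ≈ 0.20000
J = -8/5 (J = -2 + (1/5)*2 = -2 + 2/5 = -8/5 ≈ -1.6000)
L = -5 (L = -4 + (3 + 4*(-1)) = -4 + (3 - 4) = -4 - 1 = -5)
r(a, o) = a - 8*o/5 (r(a, o) = -8*o/5 + a = a - 8*o/5)
r(-3, L)*(9 - 15) = (-3 - 8/5*(-5))*(9 - 15) = (-3 + 8)*(-6) = 5*(-6) = -30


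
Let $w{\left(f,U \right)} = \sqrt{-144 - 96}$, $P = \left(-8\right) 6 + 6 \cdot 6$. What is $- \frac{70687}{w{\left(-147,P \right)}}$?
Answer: $\frac{70687 i \sqrt{15}}{60} \approx 4562.8 i$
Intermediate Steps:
$P = -12$ ($P = -48 + 36 = -12$)
$w{\left(f,U \right)} = 4 i \sqrt{15}$ ($w{\left(f,U \right)} = \sqrt{-240} = 4 i \sqrt{15}$)
$- \frac{70687}{w{\left(-147,P \right)}} = - \frac{70687}{4 i \sqrt{15}} = - 70687 \left(- \frac{i \sqrt{15}}{60}\right) = \frac{70687 i \sqrt{15}}{60}$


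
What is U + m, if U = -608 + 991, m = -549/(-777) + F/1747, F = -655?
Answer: 173447215/452473 ≈ 383.33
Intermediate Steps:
m = 150056/452473 (m = -549/(-777) - 655/1747 = -549*(-1/777) - 655*1/1747 = 183/259 - 655/1747 = 150056/452473 ≈ 0.33164)
U = 383
U + m = 383 + 150056/452473 = 173447215/452473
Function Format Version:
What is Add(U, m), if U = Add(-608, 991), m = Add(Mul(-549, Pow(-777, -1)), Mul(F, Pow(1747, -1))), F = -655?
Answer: Rational(173447215, 452473) ≈ 383.33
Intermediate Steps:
m = Rational(150056, 452473) (m = Add(Mul(-549, Pow(-777, -1)), Mul(-655, Pow(1747, -1))) = Add(Mul(-549, Rational(-1, 777)), Mul(-655, Rational(1, 1747))) = Add(Rational(183, 259), Rational(-655, 1747)) = Rational(150056, 452473) ≈ 0.33164)
U = 383
Add(U, m) = Add(383, Rational(150056, 452473)) = Rational(173447215, 452473)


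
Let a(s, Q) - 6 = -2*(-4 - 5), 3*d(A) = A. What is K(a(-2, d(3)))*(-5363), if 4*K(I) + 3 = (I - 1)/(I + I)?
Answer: 648923/192 ≈ 3379.8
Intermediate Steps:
d(A) = A/3
a(s, Q) = 24 (a(s, Q) = 6 - 2*(-4 - 5) = 6 - 2*(-9) = 6 + 18 = 24)
K(I) = -¾ + (-1 + I)/(8*I) (K(I) = -¾ + ((I - 1)/(I + I))/4 = -¾ + ((-1 + I)/((2*I)))/4 = -¾ + ((-1 + I)*(1/(2*I)))/4 = -¾ + ((-1 + I)/(2*I))/4 = -¾ + (-1 + I)/(8*I))
K(a(-2, d(3)))*(-5363) = ((⅛)*(-1 - 5*24)/24)*(-5363) = ((⅛)*(1/24)*(-1 - 120))*(-5363) = ((⅛)*(1/24)*(-121))*(-5363) = -121/192*(-5363) = 648923/192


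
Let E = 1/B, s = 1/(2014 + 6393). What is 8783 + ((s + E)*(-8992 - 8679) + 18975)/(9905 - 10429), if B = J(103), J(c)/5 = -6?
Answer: 1155810350603/132158040 ≈ 8745.7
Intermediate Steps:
J(c) = -30 (J(c) = 5*(-6) = -30)
s = 1/8407 ≈ 0.00011895
B = -30
E = -1/30 (E = 1/(-30) = -1/30 ≈ -0.033333)
8783 + ((s + E)*(-8992 - 8679) + 18975)/(9905 - 10429) = 8783 + ((1/8407 - 1/30)*(-8992 - 8679) + 18975)/(9905 - 10429) = 8783 + (-8377/252210*(-17671) + 18975)/(-524) = 8783 + (148029967/252210 + 18975)*(-1/524) = 8783 + (4933714717/252210)*(-1/524) = 8783 - 4933714717/132158040 = 1155810350603/132158040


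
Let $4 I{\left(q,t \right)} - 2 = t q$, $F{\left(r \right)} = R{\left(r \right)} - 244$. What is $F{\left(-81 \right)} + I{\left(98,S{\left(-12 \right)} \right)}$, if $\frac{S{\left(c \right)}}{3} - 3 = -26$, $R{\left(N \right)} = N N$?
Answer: $4627$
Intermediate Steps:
$R{\left(N \right)} = N^{2}$
$S{\left(c \right)} = -69$ ($S{\left(c \right)} = 9 + 3 \left(-26\right) = 9 - 78 = -69$)
$F{\left(r \right)} = -244 + r^{2}$ ($F{\left(r \right)} = r^{2} - 244 = -244 + r^{2}$)
$I{\left(q,t \right)} = \frac{1}{2} + \frac{q t}{4}$ ($I{\left(q,t \right)} = \frac{1}{2} + \frac{t q}{4} = \frac{1}{2} + \frac{q t}{4}$)
$F{\left(-81 \right)} + I{\left(98,S{\left(-12 \right)} \right)} = \left(-244 + \left(-81\right)^{2}\right) + \left(\frac{1}{2} + \frac{1}{4} \cdot 98 \left(-69\right)\right) = \left(-244 + 6561\right) + \left(\frac{1}{2} - \frac{3381}{2}\right) = 6317 - 1690 = 4627$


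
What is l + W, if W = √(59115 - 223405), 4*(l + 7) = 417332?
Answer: 104326 + I*√164290 ≈ 1.0433e+5 + 405.33*I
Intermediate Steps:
l = 104326 (l = -7 + (¼)*417332 = -7 + 104333 = 104326)
W = I*√164290 (W = √(-164290) = I*√164290 ≈ 405.33*I)
l + W = 104326 + I*√164290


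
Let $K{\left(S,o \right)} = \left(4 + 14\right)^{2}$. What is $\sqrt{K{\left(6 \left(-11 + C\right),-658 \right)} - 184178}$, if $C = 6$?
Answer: $i \sqrt{183854} \approx 428.78 i$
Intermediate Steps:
$K{\left(S,o \right)} = 324$ ($K{\left(S,o \right)} = 18^{2} = 324$)
$\sqrt{K{\left(6 \left(-11 + C\right),-658 \right)} - 184178} = \sqrt{324 - 184178} = \sqrt{-183854} = i \sqrt{183854}$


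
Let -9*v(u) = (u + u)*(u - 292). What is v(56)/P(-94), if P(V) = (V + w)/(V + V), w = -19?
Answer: 4969216/1017 ≈ 4886.1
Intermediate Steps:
v(u) = -2*u*(-292 + u)/9 (v(u) = -(u + u)*(u - 292)/9 = -2*u*(-292 + u)/9)
P(V) = (-19 + V)/(2*V) (P(V) = (V - 19)/(V + V) = (-19 + V)/((2*V)) = (-19 + V)*(1/(2*V)) = (-19 + V)/(2*V))
v(56)/P(-94) = ((2/9)*56*(292 - 1*56))/(((½)*(-19 - 94)/(-94))) = ((2/9)*56*(292 - 56))/(((½)*(-1/94)*(-113))) = ((2/9)*56*236)/(113/188) = (26432/9)*(188/113) = 4969216/1017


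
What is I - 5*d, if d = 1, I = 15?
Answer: 10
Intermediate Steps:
I - 5*d = 15 - 5*1 = 15 - 5 = 10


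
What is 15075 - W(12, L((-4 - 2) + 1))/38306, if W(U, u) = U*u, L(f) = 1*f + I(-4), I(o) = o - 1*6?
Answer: 288731565/19153 ≈ 15075.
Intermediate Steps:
I(o) = -6 + o (I(o) = o - 6 = -6 + o)
L(f) = -10 + f (L(f) = 1*f + (-6 - 4) = f - 10 = -10 + f)
15075 - W(12, L((-4 - 2) + 1))/38306 = 15075 - 12*(-10 + ((-4 - 2) + 1))/38306 = 15075 - 12*(-10 + (-6 + 1))/38306 = 15075 - 12*(-10 - 5)/38306 = 15075 - 12*(-15)/38306 = 15075 - (-180)/38306 = 15075 - 1*(-90/19153) = 15075 + 90/19153 = 288731565/19153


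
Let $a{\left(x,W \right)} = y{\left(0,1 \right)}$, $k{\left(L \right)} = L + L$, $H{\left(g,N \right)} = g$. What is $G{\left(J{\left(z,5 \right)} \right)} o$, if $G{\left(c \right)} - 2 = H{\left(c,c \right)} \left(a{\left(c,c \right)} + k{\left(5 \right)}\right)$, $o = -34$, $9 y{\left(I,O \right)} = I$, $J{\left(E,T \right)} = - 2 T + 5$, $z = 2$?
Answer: $1632$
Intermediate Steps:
$k{\left(L \right)} = 2 L$
$J{\left(E,T \right)} = 5 - 2 T$
$y{\left(I,O \right)} = \frac{I}{9}$
$a{\left(x,W \right)} = 0$ ($a{\left(x,W \right)} = \frac{1}{9} \cdot 0 = 0$)
$G{\left(c \right)} = 2 + 10 c$ ($G{\left(c \right)} = 2 + c \left(0 + 2 \cdot 5\right) = 2 + c \left(0 + 10\right) = 2 + c 10 = 2 + 10 c$)
$G{\left(J{\left(z,5 \right)} \right)} o = \left(2 + 10 \left(5 - 10\right)\right) \left(-34\right) = \left(2 + 10 \left(-5\right)\right) \left(-34\right) = \left(2 - 50\right) \left(-34\right) = \left(-48\right) \left(-34\right) = 1632$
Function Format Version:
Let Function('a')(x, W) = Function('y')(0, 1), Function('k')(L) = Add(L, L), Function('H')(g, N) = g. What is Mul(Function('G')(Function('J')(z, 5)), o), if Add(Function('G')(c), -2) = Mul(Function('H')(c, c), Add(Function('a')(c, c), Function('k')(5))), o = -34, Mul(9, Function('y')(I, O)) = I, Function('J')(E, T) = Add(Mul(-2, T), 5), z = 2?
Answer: 1632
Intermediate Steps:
Function('k')(L) = Mul(2, L)
Function('J')(E, T) = Add(5, Mul(-2, T))
Function('y')(I, O) = Mul(Rational(1, 9), I)
Function('a')(x, W) = 0 (Function('a')(x, W) = Mul(Rational(1, 9), 0) = 0)
Function('G')(c) = Add(2, Mul(10, c)) (Function('G')(c) = Add(2, Mul(c, Add(0, Mul(2, 5)))) = Add(2, Mul(c, Add(0, 10))) = Add(2, Mul(c, 10)) = Add(2, Mul(10, c)))
Mul(Function('G')(Function('J')(z, 5)), o) = Mul(Add(2, Mul(10, Add(5, Mul(-2, 5)))), -34) = Mul(Add(2, Mul(10, Add(5, -10))), -34) = Mul(Add(2, Mul(10, -5)), -34) = Mul(Add(2, -50), -34) = Mul(-48, -34) = 1632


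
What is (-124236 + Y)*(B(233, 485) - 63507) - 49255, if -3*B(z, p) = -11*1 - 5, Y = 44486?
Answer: 15192625985/3 ≈ 5.0642e+9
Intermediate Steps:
B(z, p) = 16/3 (B(z, p) = -(-11*1 - 5)/3 = -(-11 - 5)/3 = -1/3*(-16) = 16/3)
(-124236 + Y)*(B(233, 485) - 63507) - 49255 = (-124236 + 44486)*(16/3 - 63507) - 49255 = -79750*(-190505/3) - 49255 = 15192773750/3 - 49255 = 15192625985/3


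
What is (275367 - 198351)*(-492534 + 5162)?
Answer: -37535441952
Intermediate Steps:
(275367 - 198351)*(-492534 + 5162) = 77016*(-487372) = -37535441952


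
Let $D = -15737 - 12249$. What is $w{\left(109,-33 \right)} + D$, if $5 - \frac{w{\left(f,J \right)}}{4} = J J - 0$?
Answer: $-32322$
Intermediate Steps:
$D = -27986$ ($D = -15737 - 12249 = -27986$)
$w{\left(f,J \right)} = 20 - 4 J^{2}$ ($w{\left(f,J \right)} = 20 - 4 \left(J J - 0\right) = 20 - 4 \left(J^{2} + 0\right) = 20 - 4 J^{2}$)
$w{\left(109,-33 \right)} + D = \left(20 - 4 \left(-33\right)^{2}\right) - 27986 = \left(20 - 4356\right) - 27986 = -4336 - 27986 = -32322$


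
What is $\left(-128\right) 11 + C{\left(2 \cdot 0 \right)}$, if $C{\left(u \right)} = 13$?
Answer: $-1395$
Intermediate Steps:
$\left(-128\right) 11 + C{\left(2 \cdot 0 \right)} = \left(-128\right) 11 + 13 = -1408 + 13 = -1395$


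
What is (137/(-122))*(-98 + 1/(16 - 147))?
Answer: 1758943/15982 ≈ 110.06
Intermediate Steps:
(137/(-122))*(-98 + 1/(16 - 147)) = (137*(-1/122))*(-98 + 1/(-131)) = -137*(-98 - 1/131)/122 = -137/122*(-12839/131) = 1758943/15982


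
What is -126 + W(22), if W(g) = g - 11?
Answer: -115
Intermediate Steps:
W(g) = -11 + g
-126 + W(22) = -126 + (-11 + 22) = -126 + 11 = -115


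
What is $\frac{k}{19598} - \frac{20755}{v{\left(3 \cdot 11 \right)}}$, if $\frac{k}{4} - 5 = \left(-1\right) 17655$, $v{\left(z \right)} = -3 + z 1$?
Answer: $- \frac{40887449}{58794} \approx -695.44$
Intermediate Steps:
$v{\left(z \right)} = -3 + z$
$k = -70600$ ($k = 20 + 4 \left(\left(-1\right) 17655\right) = 20 + 4 \left(-17655\right) = 20 - 70620 = -70600$)
$\frac{k}{19598} - \frac{20755}{v{\left(3 \cdot 11 \right)}} = - \frac{70600}{19598} - \frac{20755}{-3 + 3 \cdot 11} = \left(-70600\right) \frac{1}{19598} - \frac{20755}{-3 + 33} = - \frac{35300}{9799} - \frac{20755}{30} = - \frac{35300}{9799} - \frac{4151}{6} = - \frac{40887449}{58794}$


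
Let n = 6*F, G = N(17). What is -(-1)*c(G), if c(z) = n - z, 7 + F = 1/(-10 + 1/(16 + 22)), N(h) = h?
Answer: -22589/379 ≈ -59.602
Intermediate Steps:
F = -2691/379 (F = -7 + 1/(-10 + 1/(16 + 22)) = -7 + 1/(-10 + 1/38) = -7 + 1/(-379/38) = -7 - 38/379 = -2691/379 ≈ -7.1003)
G = 17
n = -16146/379 (n = 6*(-2691/379) = -16146/379 ≈ -42.602)
c(z) = -16146/379 - z
-(-1)*c(G) = -(-1)*(-16146/379 - 1*17) = -(-1)*(-16146/379 - 17) = -(-1)*(-22589)/379 = -1*22589/379 = -22589/379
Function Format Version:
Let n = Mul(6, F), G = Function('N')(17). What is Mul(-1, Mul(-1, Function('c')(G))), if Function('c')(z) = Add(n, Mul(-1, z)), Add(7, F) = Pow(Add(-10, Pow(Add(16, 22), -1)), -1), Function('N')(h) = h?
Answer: Rational(-22589, 379) ≈ -59.602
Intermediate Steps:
F = Rational(-2691, 379) (F = Add(-7, Pow(Add(-10, Pow(Add(16, 22), -1)), -1)) = Add(-7, Pow(Add(-10, Pow(38, -1)), -1)) = Add(-7, Pow(Add(-10, Rational(1, 38)), -1)) = Add(-7, Pow(Rational(-379, 38), -1)) = Add(-7, Rational(-38, 379)) = Rational(-2691, 379) ≈ -7.1003)
G = 17
n = Rational(-16146, 379) (n = Mul(6, Rational(-2691, 379)) = Rational(-16146, 379) ≈ -42.602)
Function('c')(z) = Add(Rational(-16146, 379), Mul(-1, z))
Mul(-1, Mul(-1, Function('c')(G))) = Mul(-1, Mul(-1, Add(Rational(-16146, 379), Mul(-1, 17)))) = Mul(-1, Mul(-1, Add(Rational(-16146, 379), -17))) = Mul(-1, Mul(-1, Rational(-22589, 379))) = Mul(-1, Rational(22589, 379)) = Rational(-22589, 379)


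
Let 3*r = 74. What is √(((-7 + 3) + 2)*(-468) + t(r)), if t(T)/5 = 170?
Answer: √1786 ≈ 42.261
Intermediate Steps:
r = 74/3 (r = (⅓)*74 = 74/3 ≈ 24.667)
t(T) = 850 (t(T) = 5*170 = 850)
√(((-7 + 3) + 2)*(-468) + t(r)) = √(((-7 + 3) + 2)*(-468) + 850) = √((-4 + 2)*(-468) + 850) = √(-2*(-468) + 850) = √(936 + 850) = √1786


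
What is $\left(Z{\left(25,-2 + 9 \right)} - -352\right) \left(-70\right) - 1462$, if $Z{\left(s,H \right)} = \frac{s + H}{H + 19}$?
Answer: $- \frac{340446}{13} \approx -26188.0$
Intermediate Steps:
$Z{\left(s,H \right)} = \frac{H + s}{19 + H}$
$\left(Z{\left(25,-2 + 9 \right)} - -352\right) \left(-70\right) - 1462 = \left(\frac{\left(-2 + 9\right) + 25}{19 + \left(-2 + 9\right)} - -352\right) \left(-70\right) - 1462 = \left(\frac{7 + 25}{19 + 7} + 352\right) \left(-70\right) - 1462 = \left(\frac{1}{26} \cdot 32 + 352\right) \left(-70\right) - 1462 = \left(\frac{16}{13} + 352\right) \left(-70\right) - 1462 = \frac{4592}{13} \left(-70\right) - 1462 = - \frac{321440}{13} - 1462 = - \frac{340446}{13}$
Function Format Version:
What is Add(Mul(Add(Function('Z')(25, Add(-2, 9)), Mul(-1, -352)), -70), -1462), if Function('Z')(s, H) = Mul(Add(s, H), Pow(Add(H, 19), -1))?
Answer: Rational(-340446, 13) ≈ -26188.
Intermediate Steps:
Function('Z')(s, H) = Mul(Pow(Add(19, H), -1), Add(H, s)) (Function('Z')(s, H) = Mul(Add(H, s), Pow(Add(19, H), -1)) = Mul(Pow(Add(19, H), -1), Add(H, s)))
Add(Mul(Add(Function('Z')(25, Add(-2, 9)), Mul(-1, -352)), -70), -1462) = Add(Mul(Add(Mul(Pow(Add(19, Add(-2, 9)), -1), Add(Add(-2, 9), 25)), Mul(-1, -352)), -70), -1462) = Add(Mul(Add(Mul(Pow(Add(19, 7), -1), Add(7, 25)), 352), -70), -1462) = Add(Mul(Add(Mul(Pow(26, -1), 32), 352), -70), -1462) = Add(Mul(Add(Mul(Rational(1, 26), 32), 352), -70), -1462) = Add(Mul(Add(Rational(16, 13), 352), -70), -1462) = Add(Mul(Rational(4592, 13), -70), -1462) = Add(Rational(-321440, 13), -1462) = Rational(-340446, 13)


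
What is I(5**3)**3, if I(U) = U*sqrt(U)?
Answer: 1220703125*sqrt(5) ≈ 2.7296e+9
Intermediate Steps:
I(U) = U**(3/2)
I(5**3)**3 = ((5**3)**(3/2))**3 = (125**(3/2))**3 = (625*sqrt(5))**3 = 1220703125*sqrt(5)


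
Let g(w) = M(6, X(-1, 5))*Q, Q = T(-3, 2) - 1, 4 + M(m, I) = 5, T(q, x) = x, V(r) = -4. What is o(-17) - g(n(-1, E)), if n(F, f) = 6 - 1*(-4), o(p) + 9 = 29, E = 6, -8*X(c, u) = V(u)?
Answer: 19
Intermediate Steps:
X(c, u) = 1/2 (X(c, u) = -1/8*(-4) = 1/2)
M(m, I) = 1 (M(m, I) = -4 + 5 = 1)
o(p) = 20 (o(p) = -9 + 29 = 20)
Q = 1 (Q = 2 - 1 = 1)
n(F, f) = 10 (n(F, f) = 6 + 4 = 10)
g(w) = 1 (g(w) = 1*1 = 1)
o(-17) - g(n(-1, E)) = 20 - 1*1 = 20 - 1 = 19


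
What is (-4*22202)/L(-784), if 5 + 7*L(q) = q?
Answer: 621656/789 ≈ 787.90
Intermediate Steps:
L(q) = -5/7 + q/7
(-4*22202)/L(-784) = (-4*22202)/(-5/7 + (1/7)*(-784)) = -88808/(-5/7 - 112) = -88808/(-789/7) = -88808*(-7/789) = 621656/789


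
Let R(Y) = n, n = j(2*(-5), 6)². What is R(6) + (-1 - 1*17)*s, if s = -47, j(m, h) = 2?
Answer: 850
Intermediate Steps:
n = 4 (n = 2² = 4)
R(Y) = 4
R(6) + (-1 - 1*17)*s = 4 + (-1 - 1*17)*(-47) = 4 + (-1 - 17)*(-47) = 4 - 18*(-47) = 4 + 846 = 850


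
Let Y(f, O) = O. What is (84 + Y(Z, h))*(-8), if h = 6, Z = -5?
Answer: -720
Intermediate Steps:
(84 + Y(Z, h))*(-8) = (84 + 6)*(-8) = 90*(-8) = -720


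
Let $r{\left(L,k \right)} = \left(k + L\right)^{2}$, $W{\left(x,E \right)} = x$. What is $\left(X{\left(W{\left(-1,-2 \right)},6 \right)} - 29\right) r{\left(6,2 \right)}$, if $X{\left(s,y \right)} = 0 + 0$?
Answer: $-1856$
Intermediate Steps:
$r{\left(L,k \right)} = \left(L + k\right)^{2}$
$X{\left(s,y \right)} = 0$
$\left(X{\left(W{\left(-1,-2 \right)},6 \right)} - 29\right) r{\left(6,2 \right)} = \left(0 - 29\right) \left(6 + 2\right)^{2} = - 29 \cdot 8^{2} = \left(-29\right) 64 = -1856$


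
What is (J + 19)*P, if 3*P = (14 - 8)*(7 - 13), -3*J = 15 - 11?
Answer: -212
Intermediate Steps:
J = -4/3 (J = -(15 - 11)/3 = -⅓*4 = -4/3 ≈ -1.3333)
P = -12 (P = ((14 - 8)*(7 - 13))/3 = (6*(-6))/3 = (⅓)*(-36) = -12)
(J + 19)*P = (-4/3 + 19)*(-12) = (53/3)*(-12) = -212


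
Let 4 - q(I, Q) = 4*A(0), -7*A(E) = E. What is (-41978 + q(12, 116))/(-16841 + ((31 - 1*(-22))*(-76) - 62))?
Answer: 41974/20931 ≈ 2.0054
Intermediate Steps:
A(E) = -E/7
q(I, Q) = 4 (q(I, Q) = 4 - 4*(-1/7*0) = 4 - 4*0 = 4 - 1*0 = 4 + 0 = 4)
(-41978 + q(12, 116))/(-16841 + ((31 - 1*(-22))*(-76) - 62)) = (-41978 + 4)/(-16841 + ((31 - 1*(-22))*(-76) - 62)) = -41974/(-16841 + ((31 + 22)*(-76) - 62)) = -41974/(-16841 + (53*(-76) - 62)) = -41974/(-16841 + (-4028 - 62)) = -41974/(-16841 - 4090) = -41974/(-20931) = -41974*(-1/20931) = 41974/20931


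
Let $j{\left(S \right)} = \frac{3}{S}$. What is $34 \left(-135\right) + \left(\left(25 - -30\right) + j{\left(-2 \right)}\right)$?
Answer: $- \frac{9073}{2} \approx -4536.5$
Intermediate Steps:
$34 \left(-135\right) + \left(\left(25 - -30\right) + j{\left(-2 \right)}\right) = 34 \left(-135\right) + \left(\left(25 - -30\right) + \frac{3}{-2}\right) = -4590 + \left(\left(25 + 30\right) + 3 \left(- \frac{1}{2}\right)\right) = -4590 + \left(55 - \frac{3}{2}\right) = -4590 + \frac{107}{2} = - \frac{9073}{2}$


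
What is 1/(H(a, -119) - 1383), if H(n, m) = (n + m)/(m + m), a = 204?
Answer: -14/19367 ≈ -0.00072288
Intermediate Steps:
H(n, m) = (m + n)/(2*m) (H(n, m) = (m + n)/((2*m)) = (m + n)*(1/(2*m)) = (m + n)/(2*m))
1/(H(a, -119) - 1383) = 1/((½)*(-119 + 204)/(-119) - 1383) = 1/((½)*(-1/119)*85 - 1383) = 1/(-5/14 - 1383) = 1/(-19367/14) = -14/19367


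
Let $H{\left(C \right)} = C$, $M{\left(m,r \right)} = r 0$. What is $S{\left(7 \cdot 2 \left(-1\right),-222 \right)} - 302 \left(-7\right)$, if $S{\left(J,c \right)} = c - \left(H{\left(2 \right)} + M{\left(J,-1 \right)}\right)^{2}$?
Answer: $1888$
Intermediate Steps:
$M{\left(m,r \right)} = 0$
$S{\left(J,c \right)} = -4 + c$ ($S{\left(J,c \right)} = c - \left(2 + 0\right)^{2} = c - 2^{2} = c - 4 = -4 + c$)
$S{\left(7 \cdot 2 \left(-1\right),-222 \right)} - 302 \left(-7\right) = \left(-4 - 222\right) - 302 \left(-7\right) = -226 - -2114 = -226 + 2114 = 1888$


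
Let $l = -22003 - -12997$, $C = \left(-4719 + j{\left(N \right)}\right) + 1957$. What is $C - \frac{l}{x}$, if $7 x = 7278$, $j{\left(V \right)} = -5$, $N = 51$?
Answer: $- \frac{3345864}{1213} \approx -2758.3$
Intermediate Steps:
$x = \frac{7278}{7}$ ($x = \frac{1}{7} \cdot 7278 = \frac{7278}{7} \approx 1039.7$)
$C = -2767$ ($C = \left(-4719 - 5\right) + 1957 = -4724 + 1957 = -2767$)
$l = -9006$ ($l = -22003 + 12997 = -9006$)
$C - \frac{l}{x} = -2767 - - \frac{9006}{\frac{7278}{7}} = -2767 - \left(-9006\right) \frac{7}{7278} = -2767 - - \frac{10507}{1213} = -2767 + \frac{10507}{1213} = - \frac{3345864}{1213}$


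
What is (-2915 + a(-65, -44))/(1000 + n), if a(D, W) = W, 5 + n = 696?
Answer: -2959/1691 ≈ -1.7499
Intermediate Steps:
n = 691 (n = -5 + 696 = 691)
(-2915 + a(-65, -44))/(1000 + n) = (-2915 - 44)/(1000 + 691) = -2959/1691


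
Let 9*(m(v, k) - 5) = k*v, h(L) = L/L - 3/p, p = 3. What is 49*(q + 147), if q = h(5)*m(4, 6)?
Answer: 7203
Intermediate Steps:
h(L) = 0 (h(L) = L/L - 3/3 = 1 - 3*⅓ = 1 - 1 = 0)
m(v, k) = 5 + k*v/9 (m(v, k) = 5 + (k*v)/9 = 5 + k*v/9)
q = 0 (q = 0*(5 + (⅑)*6*4) = 0*(5 + 8/3) = 0*(23/3) = 0)
49*(q + 147) = 49*(0 + 147) = 49*147 = 7203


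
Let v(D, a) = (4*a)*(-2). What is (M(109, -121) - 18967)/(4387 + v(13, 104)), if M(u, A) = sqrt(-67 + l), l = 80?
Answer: -18967/3555 + sqrt(13)/3555 ≈ -5.3343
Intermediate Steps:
M(u, A) = sqrt(13) (M(u, A) = sqrt(-67 + 80) = sqrt(13))
v(D, a) = -8*a
(M(109, -121) - 18967)/(4387 + v(13, 104)) = (sqrt(13) - 18967)/(4387 - 8*104) = (-18967 + sqrt(13))/(4387 - 832) = (-18967 + sqrt(13))/3555 = (-18967 + sqrt(13))*(1/3555) = -18967/3555 + sqrt(13)/3555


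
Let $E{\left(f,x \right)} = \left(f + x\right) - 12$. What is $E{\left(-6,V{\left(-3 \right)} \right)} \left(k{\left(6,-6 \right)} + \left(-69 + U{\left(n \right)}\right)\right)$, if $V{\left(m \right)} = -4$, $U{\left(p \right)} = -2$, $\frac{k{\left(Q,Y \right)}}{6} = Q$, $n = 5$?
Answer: $770$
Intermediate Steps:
$k{\left(Q,Y \right)} = 6 Q$
$E{\left(f,x \right)} = -12 + f + x$
$E{\left(-6,V{\left(-3 \right)} \right)} \left(k{\left(6,-6 \right)} + \left(-69 + U{\left(n \right)}\right)\right) = \left(-12 - 6 - 4\right) \left(6 \cdot 6 - 71\right) = - 22 \left(36 - 71\right) = \left(-22\right) \left(-35\right) = 770$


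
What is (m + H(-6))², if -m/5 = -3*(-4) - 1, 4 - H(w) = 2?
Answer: 2809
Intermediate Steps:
H(w) = 2 (H(w) = 4 - 1*2 = 4 - 2 = 2)
m = -55 (m = -5*(-3*(-4) - 1) = -5*(12 - 1) = -5*11 = -55)
(m + H(-6))² = (-55 + 2)² = (-53)² = 2809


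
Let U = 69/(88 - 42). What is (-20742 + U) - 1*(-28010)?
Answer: 14539/2 ≈ 7269.5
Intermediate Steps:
U = 3/2 (U = 69/46 = (1/46)*69 = 3/2 ≈ 1.5000)
(-20742 + U) - 1*(-28010) = (-20742 + 3/2) - 1*(-28010) = -41481/2 + 28010 = 14539/2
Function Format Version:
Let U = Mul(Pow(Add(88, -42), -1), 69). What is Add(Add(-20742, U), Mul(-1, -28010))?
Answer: Rational(14539, 2) ≈ 7269.5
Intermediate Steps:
U = Rational(3, 2) (U = Mul(Pow(46, -1), 69) = Mul(Rational(1, 46), 69) = Rational(3, 2) ≈ 1.5000)
Add(Add(-20742, U), Mul(-1, -28010)) = Add(Add(-20742, Rational(3, 2)), Mul(-1, -28010)) = Add(Rational(-41481, 2), 28010) = Rational(14539, 2)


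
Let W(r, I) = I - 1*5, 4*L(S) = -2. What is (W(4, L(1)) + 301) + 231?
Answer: 1053/2 ≈ 526.50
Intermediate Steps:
L(S) = -1/2 (L(S) = (1/4)*(-2) = -1/2)
W(r, I) = -5 + I (W(r, I) = I - 5 = -5 + I)
(W(4, L(1)) + 301) + 231 = ((-5 - 1/2) + 301) + 231 = (-11/2 + 301) + 231 = 591/2 + 231 = 1053/2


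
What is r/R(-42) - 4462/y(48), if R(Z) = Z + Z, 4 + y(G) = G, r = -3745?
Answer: -7501/132 ≈ -56.826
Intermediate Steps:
y(G) = -4 + G
R(Z) = 2*Z
r/R(-42) - 4462/y(48) = -3745/(2*(-42)) - 4462/(-4 + 48) = -3745/(-84) - 4462/44 = -3745*(-1/84) - 4462*1/44 = 535/12 - 2231/22 = -7501/132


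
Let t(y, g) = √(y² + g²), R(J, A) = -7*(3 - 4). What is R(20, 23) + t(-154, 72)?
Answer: 177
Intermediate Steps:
R(J, A) = 7 (R(J, A) = -7*(-1) = 7)
t(y, g) = √(g² + y²)
R(20, 23) + t(-154, 72) = 7 + √(72² + (-154)²) = 7 + √(5184 + 23716) = 7 + √28900 = 7 + 170 = 177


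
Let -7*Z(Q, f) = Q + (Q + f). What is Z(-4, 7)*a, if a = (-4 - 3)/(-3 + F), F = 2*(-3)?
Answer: ⅑ ≈ 0.11111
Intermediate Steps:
F = -6
Z(Q, f) = -2*Q/7 - f/7 (Z(Q, f) = -(Q + (Q + f))/7 = -(f + 2*Q)/7 = -2*Q/7 - f/7)
a = 7/9 (a = (-4 - 3)/(-3 - 6) = -7/(-9) = -7*(-⅑) = 7/9 ≈ 0.77778)
Z(-4, 7)*a = (-2/7*(-4) - ⅐*7)*(7/9) = (8/7 - 1)*(7/9) = (⅐)*(7/9) = ⅑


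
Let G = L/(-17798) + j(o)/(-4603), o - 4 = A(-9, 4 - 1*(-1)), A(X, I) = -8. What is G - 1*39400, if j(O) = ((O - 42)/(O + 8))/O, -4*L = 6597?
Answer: -6455611406543/163848388 ≈ -39400.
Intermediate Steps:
L = -6597/4 (L = -¼*6597 = -6597/4 ≈ -1649.3)
o = -4 (o = 4 - 8 = -4)
j(O) = (-42 + O)/(O*(8 + O)) (j(O) = ((-42 + O)/(8 + O))/O = (-42 + O)/(O*(8 + O)))
G = 15080657/163848388 (G = -6597/4/(-17798) + ((-42 - 4)/((-4)*(8 - 4)))/(-4603) = -6597/4*(-1/17798) - ¼*(-46)/4*(-1/4603) = 6597/71192 - ¼*¼*(-46)*(-1/4603) = 6597/71192 + (23/8)*(-1/4603) = 6597/71192 - 23/36824 = 15080657/163848388 ≈ 0.092040)
G - 1*39400 = 15080657/163848388 - 1*39400 = 15080657/163848388 - 39400 = -6455611406543/163848388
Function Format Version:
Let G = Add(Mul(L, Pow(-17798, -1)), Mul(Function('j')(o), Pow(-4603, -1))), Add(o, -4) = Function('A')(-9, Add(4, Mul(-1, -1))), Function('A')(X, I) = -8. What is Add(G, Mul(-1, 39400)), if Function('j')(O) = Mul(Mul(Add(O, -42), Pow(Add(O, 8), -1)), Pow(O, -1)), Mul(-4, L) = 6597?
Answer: Rational(-6455611406543, 163848388) ≈ -39400.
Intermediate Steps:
L = Rational(-6597, 4) (L = Mul(Rational(-1, 4), 6597) = Rational(-6597, 4) ≈ -1649.3)
o = -4 (o = Add(4, -8) = -4)
Function('j')(O) = Mul(Pow(O, -1), Pow(Add(8, O), -1), Add(-42, O)) (Function('j')(O) = Mul(Mul(Add(-42, O), Pow(Add(8, O), -1)), Pow(O, -1)) = Mul(Mul(Pow(Add(8, O), -1), Add(-42, O)), Pow(O, -1)) = Mul(Pow(O, -1), Pow(Add(8, O), -1), Add(-42, O)))
G = Rational(15080657, 163848388) (G = Add(Mul(Rational(-6597, 4), Pow(-17798, -1)), Mul(Mul(Pow(-4, -1), Pow(Add(8, -4), -1), Add(-42, -4)), Pow(-4603, -1))) = Add(Mul(Rational(-6597, 4), Rational(-1, 17798)), Mul(Mul(Rational(-1, 4), Pow(4, -1), -46), Rational(-1, 4603))) = Add(Rational(6597, 71192), Mul(Mul(Rational(-1, 4), Rational(1, 4), -46), Rational(-1, 4603))) = Add(Rational(6597, 71192), Mul(Rational(23, 8), Rational(-1, 4603))) = Add(Rational(6597, 71192), Rational(-23, 36824)) = Rational(15080657, 163848388) ≈ 0.092040)
Add(G, Mul(-1, 39400)) = Add(Rational(15080657, 163848388), Mul(-1, 39400)) = Add(Rational(15080657, 163848388), -39400) = Rational(-6455611406543, 163848388)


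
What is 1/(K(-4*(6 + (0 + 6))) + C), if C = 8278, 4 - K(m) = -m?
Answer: 1/8234 ≈ 0.00012145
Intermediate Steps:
K(m) = 4 + m (K(m) = 4 - (-1)*m = 4 + m)
1/(K(-4*(6 + (0 + 6))) + C) = 1/((4 - 4*(6 + (0 + 6))) + 8278) = 1/((4 - 4*(6 + 6)) + 8278) = 1/((4 - 4*12) + 8278) = 1/((4 - 48) + 8278) = 1/(-44 + 8278) = 1/8234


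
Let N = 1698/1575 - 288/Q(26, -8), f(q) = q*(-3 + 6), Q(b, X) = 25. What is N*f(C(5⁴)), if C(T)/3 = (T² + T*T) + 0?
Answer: -513937500/7 ≈ -7.3420e+7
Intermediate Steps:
C(T) = 6*T² (C(T) = 3*((T² + T*T) + 0) = 3*((T² + T²) + 0) = 3*(2*T² + 0) = 3*(2*T²) = 6*T²)
f(q) = 3*q (f(q) = q*3 = 3*q)
N = -5482/525 (N = 1698/1575 - 288/25 = 1698*(1/1575) - 288*1/25 = 566/525 - 288/25 = -5482/525 ≈ -10.442)
N*f(C(5⁴)) = -5482*6*(5⁴)²/175 = -5482*6*625²/175 = -5482*6*390625/175 = -5482*2343750/175 = -5482/525*7031250 = -513937500/7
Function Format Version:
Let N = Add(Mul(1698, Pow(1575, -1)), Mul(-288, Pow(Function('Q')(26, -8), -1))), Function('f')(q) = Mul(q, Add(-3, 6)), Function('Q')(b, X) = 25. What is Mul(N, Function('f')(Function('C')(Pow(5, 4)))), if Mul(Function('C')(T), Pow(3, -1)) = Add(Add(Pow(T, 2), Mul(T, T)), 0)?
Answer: Rational(-513937500, 7) ≈ -7.3420e+7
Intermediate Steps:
Function('C')(T) = Mul(6, Pow(T, 2)) (Function('C')(T) = Mul(3, Add(Add(Pow(T, 2), Mul(T, T)), 0)) = Mul(3, Add(Add(Pow(T, 2), Pow(T, 2)), 0)) = Mul(3, Add(Mul(2, Pow(T, 2)), 0)) = Mul(3, Mul(2, Pow(T, 2))) = Mul(6, Pow(T, 2)))
Function('f')(q) = Mul(3, q) (Function('f')(q) = Mul(q, 3) = Mul(3, q))
N = Rational(-5482, 525) (N = Add(Mul(1698, Pow(1575, -1)), Mul(-288, Pow(25, -1))) = Add(Mul(1698, Rational(1, 1575)), Mul(-288, Rational(1, 25))) = Add(Rational(566, 525), Rational(-288, 25)) = Rational(-5482, 525) ≈ -10.442)
Mul(N, Function('f')(Function('C')(Pow(5, 4)))) = Mul(Rational(-5482, 525), Mul(3, Mul(6, Pow(Pow(5, 4), 2)))) = Mul(Rational(-5482, 525), Mul(3, Mul(6, Pow(625, 2)))) = Mul(Rational(-5482, 525), Mul(3, Mul(6, 390625))) = Mul(Rational(-5482, 525), Mul(3, 2343750)) = Mul(Rational(-5482, 525), 7031250) = Rational(-513937500, 7)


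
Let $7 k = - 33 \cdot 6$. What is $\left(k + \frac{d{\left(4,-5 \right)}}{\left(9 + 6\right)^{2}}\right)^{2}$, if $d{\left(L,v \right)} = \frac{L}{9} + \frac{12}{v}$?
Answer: $\frac{4021492793956}{5023265625} \approx 800.57$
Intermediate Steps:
$d{\left(L,v \right)} = \frac{12}{v} + \frac{L}{9}$ ($d{\left(L,v \right)} = L \frac{1}{9} + \frac{12}{v} = \frac{L}{9} + \frac{12}{v} = \frac{12}{v} + \frac{L}{9}$)
$k = - \frac{198}{7}$ ($k = \frac{\left(-1\right) 33 \cdot 6}{7} = \frac{\left(-1\right) 198}{7} = \frac{1}{7} \left(-198\right) = - \frac{198}{7} \approx -28.286$)
$\left(k + \frac{d{\left(4,-5 \right)}}{\left(9 + 6\right)^{2}}\right)^{2} = \left(- \frac{198}{7} + \frac{\frac{12}{-5} + \frac{1}{9} \cdot 4}{\left(9 + 6\right)^{2}}\right)^{2} = \left(- \frac{198}{7} + \frac{12 \left(- \frac{1}{5}\right) + \frac{4}{9}}{15^{2}}\right)^{2} = \left(- \frac{198}{7} + \frac{- \frac{12}{5} + \frac{4}{9}}{225}\right)^{2} = \left(- \frac{198}{7} - \frac{88}{10125}\right)^{2} = \left(- \frac{2005366}{70875}\right)^{2} = \frac{4021492793956}{5023265625}$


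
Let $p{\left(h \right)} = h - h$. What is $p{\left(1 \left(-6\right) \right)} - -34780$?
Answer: $34780$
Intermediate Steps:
$p{\left(h \right)} = 0$
$p{\left(1 \left(-6\right) \right)} - -34780 = 0 - -34780 = 0 + 34780 = 34780$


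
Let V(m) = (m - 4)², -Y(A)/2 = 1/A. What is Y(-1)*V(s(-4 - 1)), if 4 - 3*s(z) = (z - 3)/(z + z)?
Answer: 3872/225 ≈ 17.209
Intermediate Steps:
s(z) = 4/3 - (-3 + z)/(6*z) (s(z) = 4/3 - (z - 3)/(3*(z + z)) = 4/3 - (-3 + z)/(3*(2*z)) = 4/3 - (-3 + z)*1/(2*z)/3 = 4/3 - (-3 + z)/(6*z))
Y(A) = -2/A
V(m) = (-4 + m)²
Y(-1)*V(s(-4 - 1)) = (-2/(-1))*(-4 + (3 + 7*(-4 - 1))/(6*(-4 - 1)))² = (-2*(-1))*(-4 + (⅙)*(3 + 7*(-5))/(-5))² = 2*(-4 + (⅙)*(-⅕)*(3 - 35))² = 2*(-4 + (⅙)*(-⅕)*(-32))² = 2*(-4 + 16/15)² = 2*(-44/15)² = 2*(1936/225) = 3872/225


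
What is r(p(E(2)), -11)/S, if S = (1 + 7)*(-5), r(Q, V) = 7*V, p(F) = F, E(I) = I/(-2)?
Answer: 77/40 ≈ 1.9250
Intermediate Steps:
E(I) = -I/2 (E(I) = I*(-½) = -I/2)
S = -40 (S = 8*(-5) = -40)
r(p(E(2)), -11)/S = (7*(-11))/(-40) = -77*(-1/40) = 77/40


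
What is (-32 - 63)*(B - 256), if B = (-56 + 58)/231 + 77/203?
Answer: 162672775/6699 ≈ 24283.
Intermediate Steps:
B = 2599/6699 (B = 2*(1/231) + 77*(1/203) = 2/231 + 11/29 = 2599/6699 ≈ 0.38797)
(-32 - 63)*(B - 256) = (-32 - 63)*(2599/6699 - 256) = -95*(-1712345/6699) = 162672775/6699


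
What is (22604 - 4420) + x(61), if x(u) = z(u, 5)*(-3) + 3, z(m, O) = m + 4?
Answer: 17992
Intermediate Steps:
z(m, O) = 4 + m
x(u) = -9 - 3*u (x(u) = (4 + u)*(-3) + 3 = (-12 - 3*u) + 3 = -9 - 3*u)
(22604 - 4420) + x(61) = (22604 - 4420) + (-9 - 3*61) = 18184 + (-9 - 183) = 18184 - 192 = 17992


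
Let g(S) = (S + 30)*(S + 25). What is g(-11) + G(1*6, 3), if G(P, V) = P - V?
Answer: 269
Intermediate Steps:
g(S) = (25 + S)*(30 + S) (g(S) = (30 + S)*(25 + S) = (25 + S)*(30 + S))
g(-11) + G(1*6, 3) = (750 + (-11)² + 55*(-11)) + (1*6 - 1*3) = (750 + 121 - 605) + (6 - 3) = 266 + 3 = 269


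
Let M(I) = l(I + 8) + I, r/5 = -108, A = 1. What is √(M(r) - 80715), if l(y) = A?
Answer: I*√81254 ≈ 285.05*I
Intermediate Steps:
r = -540 (r = 5*(-108) = -540)
l(y) = 1
M(I) = 1 + I
√(M(r) - 80715) = √((1 - 540) - 80715) = √(-539 - 80715) = √(-81254) = I*√81254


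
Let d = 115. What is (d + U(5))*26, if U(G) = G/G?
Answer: 3016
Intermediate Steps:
U(G) = 1
(d + U(5))*26 = (115 + 1)*26 = 116*26 = 3016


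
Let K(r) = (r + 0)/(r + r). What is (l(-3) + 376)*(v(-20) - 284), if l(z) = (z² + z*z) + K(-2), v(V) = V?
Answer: -119928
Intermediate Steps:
K(r) = ½ (K(r) = r/((2*r)) = r*(1/(2*r)) = ½)
l(z) = ½ + 2*z² (l(z) = (z² + z*z) + ½ = (z² + z²) + ½ = 2*z² + ½ = ½ + 2*z²)
(l(-3) + 376)*(v(-20) - 284) = ((½ + 2*(-3)²) + 376)*(-20 - 284) = ((½ + 2*9) + 376)*(-304) = ((½ + 18) + 376)*(-304) = (37/2 + 376)*(-304) = (789/2)*(-304) = -119928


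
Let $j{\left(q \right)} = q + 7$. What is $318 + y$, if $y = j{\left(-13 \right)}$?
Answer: $312$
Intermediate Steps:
$j{\left(q \right)} = 7 + q$
$y = -6$ ($y = 7 - 13 = -6$)
$318 + y = 318 - 6 = 312$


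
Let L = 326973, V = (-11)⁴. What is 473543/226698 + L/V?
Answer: 81057268217/3319085418 ≈ 24.422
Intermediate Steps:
V = 14641
473543/226698 + L/V = 473543/226698 + 326973/14641 = 81057268217/3319085418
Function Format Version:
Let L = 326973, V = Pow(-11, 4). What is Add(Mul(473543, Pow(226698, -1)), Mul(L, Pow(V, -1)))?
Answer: Rational(81057268217, 3319085418) ≈ 24.422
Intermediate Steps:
V = 14641
Add(Mul(473543, Pow(226698, -1)), Mul(L, Pow(V, -1))) = Add(Mul(473543, Pow(226698, -1)), Mul(326973, Pow(14641, -1))) = Add(Mul(473543, Rational(1, 226698)), Mul(326973, Rational(1, 14641))) = Add(Rational(473543, 226698), Rational(326973, 14641)) = Rational(81057268217, 3319085418)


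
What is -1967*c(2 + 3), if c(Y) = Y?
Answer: -9835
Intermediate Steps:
-1967*c(2 + 3) = -1967*(2 + 3) = -1967*5 = -9835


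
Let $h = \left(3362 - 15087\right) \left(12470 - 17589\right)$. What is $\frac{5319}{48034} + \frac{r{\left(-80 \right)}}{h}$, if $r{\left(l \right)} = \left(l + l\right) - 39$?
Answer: $\frac{45605469137}{411859127050} \approx 0.11073$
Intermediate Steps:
$r{\left(l \right)} = -39 + 2 l$ ($r{\left(l \right)} = 2 l - 39 = -39 + 2 l$)
$h = 60020275$ ($h = \left(-11725\right) \left(-5119\right) = 60020275$)
$\frac{5319}{48034} + \frac{r{\left(-80 \right)}}{h} = \frac{5319}{48034} + \frac{-39 + 2 \left(-80\right)}{60020275} = 5319 \cdot \frac{1}{48034} + \left(-39 - 160\right) \frac{1}{60020275} = \frac{5319}{48034} - \frac{199}{60020275} = \frac{45605469137}{411859127050}$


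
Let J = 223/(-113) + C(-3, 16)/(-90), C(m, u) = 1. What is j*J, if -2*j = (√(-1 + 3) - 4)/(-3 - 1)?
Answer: 20183/20340 - 20183*√2/81360 ≈ 0.64146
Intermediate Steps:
J = -20183/10170 (J = 223/(-113) + 1/(-90) = 223*(-1/113) + 1*(-1/90) = -223/113 - 1/90 = -20183/10170 ≈ -1.9846)
j = -½ + √2/8 (j = -(√(-1 + 3) - 4)/(2*(-3 - 1)) = -(√2 - 4)/(2*(-4)) = -(-4 + √2)*(-1)/(2*4) = -(1 - √2/4)/2 = -½ + √2/8 ≈ -0.32322)
j*J = (-½ + √2/8)*(-20183/10170) = 20183/20340 - 20183*√2/81360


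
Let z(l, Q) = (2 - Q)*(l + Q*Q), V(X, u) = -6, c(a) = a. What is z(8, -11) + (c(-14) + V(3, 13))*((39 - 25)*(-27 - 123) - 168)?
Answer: 47037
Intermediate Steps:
z(l, Q) = (2 - Q)*(l + Q²)
z(8, -11) + (c(-14) + V(3, 13))*((39 - 25)*(-27 - 123) - 168) = (-1*(-11)³ + 2*8 + 2*(-11)² - 1*(-11)*8) + (-14 - 6)*((39 - 25)*(-27 - 123) - 168) = (-1*(-1331) + 16 + 2*121 + 88) - 20*(14*(-150) - 168) = (1331 + 16 + 242 + 88) - 20*(-2100 - 168) = 1677 - 20*(-2268) = 1677 + 45360 = 47037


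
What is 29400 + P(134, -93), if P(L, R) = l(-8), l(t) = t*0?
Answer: 29400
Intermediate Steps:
l(t) = 0
P(L, R) = 0
29400 + P(134, -93) = 29400 + 0 = 29400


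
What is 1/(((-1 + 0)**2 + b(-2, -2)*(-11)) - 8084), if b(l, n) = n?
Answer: -1/8061 ≈ -0.00012405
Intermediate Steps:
1/(((-1 + 0)**2 + b(-2, -2)*(-11)) - 8084) = 1/(((-1 + 0)**2 - 2*(-11)) - 8084) = 1/(((-1)**2 + 22) - 8084) = 1/((1 + 22) - 8084) = 1/(23 - 8084) = 1/(-8061) = -1/8061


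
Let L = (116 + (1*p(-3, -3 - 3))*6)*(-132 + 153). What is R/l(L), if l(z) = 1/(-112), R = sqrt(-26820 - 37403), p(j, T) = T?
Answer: -112*I*sqrt(64223) ≈ -28383.0*I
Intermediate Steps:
R = I*sqrt(64223) (R = sqrt(-64223) = I*sqrt(64223) ≈ 253.42*I)
L = 1680 (L = (116 + (1*(-3 - 3))*6)*(-132 + 153) = (116 + (1*(-6))*6)*21 = (116 - 6*6)*21 = (116 - 36)*21 = 80*21 = 1680)
l(z) = -1/112
R/l(L) = (I*sqrt(64223))/(-1/112) = (I*sqrt(64223))*(-112) = -112*I*sqrt(64223)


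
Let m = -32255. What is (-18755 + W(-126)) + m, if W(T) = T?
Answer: -51136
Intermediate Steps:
(-18755 + W(-126)) + m = (-18755 - 126) - 32255 = -18881 - 32255 = -51136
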